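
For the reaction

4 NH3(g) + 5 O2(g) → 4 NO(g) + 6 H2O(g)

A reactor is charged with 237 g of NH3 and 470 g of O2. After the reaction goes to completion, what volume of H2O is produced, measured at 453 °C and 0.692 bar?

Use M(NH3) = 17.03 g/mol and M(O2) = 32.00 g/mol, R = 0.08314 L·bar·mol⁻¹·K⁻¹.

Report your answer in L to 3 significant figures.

1540 L

n(NH3) = 237 / 17.03 = 13.92 mol
n(O2) = 470 / 32.00 = 14.69 mol
For 13.92 mol NH3, stoichiometry requires (5/4) × 13.92 = 17.40 mol O2; 14.69 mol is available, so O2 is limiting.
n(H2O) = (6/5) × 14.69 = 17.63 mol
V(H2O) = nRT/P = 17.63 × 0.08314 × 726.15 / 0.692 = 1538 L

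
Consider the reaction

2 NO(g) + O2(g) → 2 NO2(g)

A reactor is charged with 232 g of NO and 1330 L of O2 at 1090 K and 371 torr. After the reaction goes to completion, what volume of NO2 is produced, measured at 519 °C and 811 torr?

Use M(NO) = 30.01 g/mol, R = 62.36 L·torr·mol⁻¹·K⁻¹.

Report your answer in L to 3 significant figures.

n(NO) = 232 / 30.01 = 7.731 mol
n(O2) = PV/RT = (371 × 1330) / (62.36 × 1090) = 7.259 mol
For 7.731 mol NO, stoichiometry requires (1/2) × 7.731 = 3.865 mol O2; 7.259 mol is available, so NO is limiting.
n(NO2) = (2/2) × 7.731 = 7.731 mol
V(NO2) = nRT/P = 7.731 × 62.36 × 792.15 / 811 = 470.9 L

471 L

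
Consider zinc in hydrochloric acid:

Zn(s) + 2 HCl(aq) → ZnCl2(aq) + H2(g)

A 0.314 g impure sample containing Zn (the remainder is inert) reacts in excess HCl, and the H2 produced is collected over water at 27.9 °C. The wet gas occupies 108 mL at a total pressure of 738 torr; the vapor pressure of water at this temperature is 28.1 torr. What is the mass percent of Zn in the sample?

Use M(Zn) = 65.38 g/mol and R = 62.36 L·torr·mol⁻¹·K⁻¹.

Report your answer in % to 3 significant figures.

P(H2) = 738 − 28.1 = 709.9 torr
n(H2) = PV/RT = (709.9 × 0.1080) / (62.36 × 301.05) = 0.004084 mol
n(Zn) = (1/1) × 0.004084 = 0.004084 mol
m(Zn) = 0.004084 × 65.38 = 0.2670 g
%Zn = 0.2670 / 0.314 × 100 = 85.03%

85.0 %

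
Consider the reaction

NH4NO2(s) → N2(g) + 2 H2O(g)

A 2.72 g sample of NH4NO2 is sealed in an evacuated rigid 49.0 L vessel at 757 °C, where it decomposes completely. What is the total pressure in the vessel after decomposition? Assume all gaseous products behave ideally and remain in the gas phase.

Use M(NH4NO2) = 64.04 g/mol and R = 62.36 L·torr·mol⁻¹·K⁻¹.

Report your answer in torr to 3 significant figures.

167 torr

n(NH4NO2) = 2.72 / 64.04 = 0.04247 mol
n(gas produced) = (3/1) × 0.04247 = 0.1274 mol
P = nRT/V = 0.1274 × 62.36 × 1030.15 / 49.0 = 167.0 torr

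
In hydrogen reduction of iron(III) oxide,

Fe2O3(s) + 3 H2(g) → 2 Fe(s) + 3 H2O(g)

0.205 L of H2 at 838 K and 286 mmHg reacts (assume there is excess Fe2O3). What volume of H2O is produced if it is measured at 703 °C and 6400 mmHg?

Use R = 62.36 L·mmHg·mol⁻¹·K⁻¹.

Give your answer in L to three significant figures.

0.0107 L

n(H2) = PV/RT = (286 × 0.205) / (62.36 × 838) = 0.001122 mol
n(H2O) = (3/3) × 0.001122 = 0.001122 mol
V = nRT/P = 0.001122 × 62.36 × 976.15 / 6400 = 0.01067 L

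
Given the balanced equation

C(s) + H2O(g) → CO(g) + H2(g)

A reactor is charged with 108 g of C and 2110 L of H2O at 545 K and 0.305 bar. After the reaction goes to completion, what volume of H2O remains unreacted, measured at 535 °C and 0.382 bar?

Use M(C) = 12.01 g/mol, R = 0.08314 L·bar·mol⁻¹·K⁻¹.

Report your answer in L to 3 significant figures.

n(C) = 108 / 12.01 = 8.993 mol
n(H2O) = PV/RT = (0.305 × 2110) / (0.08314 × 545) = 14.20 mol
For 8.993 mol C, stoichiometry requires (1/1) × 8.993 = 8.993 mol H2O; 14.20 mol is available, so C is limiting.
n(H2O) consumed = (1/1) × 8.993 = 8.993 mol; remaining = 14.20 − 8.993 = 5.207 mol
V(H2O) = nRT/P = 5.207 × 0.08314 × 808.15 / 0.382 = 915.9 L

916 L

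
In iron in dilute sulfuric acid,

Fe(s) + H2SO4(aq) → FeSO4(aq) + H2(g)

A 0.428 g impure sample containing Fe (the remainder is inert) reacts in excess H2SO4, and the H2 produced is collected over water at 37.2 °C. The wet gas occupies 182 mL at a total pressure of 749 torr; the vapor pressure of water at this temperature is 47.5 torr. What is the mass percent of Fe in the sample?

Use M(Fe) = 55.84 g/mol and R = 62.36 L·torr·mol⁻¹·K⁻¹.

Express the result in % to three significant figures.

86.1 %

P(H2) = 749 − 47.5 = 701.5 torr
n(H2) = PV/RT = (701.5 × 0.1820) / (62.36 × 310.35) = 0.006597 mol
n(Fe) = (1/1) × 0.006597 = 0.006597 mol
m(Fe) = 0.006597 × 55.84 = 0.3684 g
%Fe = 0.3684 / 0.428 × 100 = 86.07%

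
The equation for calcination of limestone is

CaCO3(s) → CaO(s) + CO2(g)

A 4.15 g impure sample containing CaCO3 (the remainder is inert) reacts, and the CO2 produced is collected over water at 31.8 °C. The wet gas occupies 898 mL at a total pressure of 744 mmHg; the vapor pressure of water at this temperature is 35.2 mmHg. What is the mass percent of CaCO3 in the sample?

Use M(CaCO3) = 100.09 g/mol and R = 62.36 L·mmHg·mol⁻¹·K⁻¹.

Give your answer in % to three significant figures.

80.7 %

P(CO2) = 744 − 35.2 = 708.8 mmHg
n(CO2) = PV/RT = (708.8 × 0.8980) / (62.36 × 304.95) = 0.03347 mol
n(CaCO3) = (1/1) × 0.03347 = 0.03347 mol
m(CaCO3) = 0.03347 × 100.09 = 3.350 g
%CaCO3 = 3.350 / 4.15 × 100 = 80.72%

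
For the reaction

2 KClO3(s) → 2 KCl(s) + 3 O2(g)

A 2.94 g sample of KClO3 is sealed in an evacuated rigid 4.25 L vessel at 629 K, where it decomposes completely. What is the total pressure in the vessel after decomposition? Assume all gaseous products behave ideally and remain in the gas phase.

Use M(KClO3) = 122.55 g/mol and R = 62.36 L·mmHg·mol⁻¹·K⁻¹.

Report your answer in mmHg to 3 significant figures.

n(KClO3) = 2.94 / 122.55 = 0.02399 mol
n(gas produced) = (3/2) × 0.02399 = 0.03599 mol
P = nRT/V = 0.03599 × 62.36 × 629 / 4.25 = 332.2 mmHg

332 mmHg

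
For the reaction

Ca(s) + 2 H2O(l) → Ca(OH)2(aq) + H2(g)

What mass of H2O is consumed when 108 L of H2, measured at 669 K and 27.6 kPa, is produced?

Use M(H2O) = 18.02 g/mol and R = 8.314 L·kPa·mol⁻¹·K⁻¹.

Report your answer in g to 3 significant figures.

n(H2) = PV/RT = (27.6 × 108) / (8.314 × 669) = 0.5359 mol
n(H2O) = (2/1) × 0.5359 = 1.072 mol
m(H2O) = 1.072 × 18.02 = 19.32 g

19.3 g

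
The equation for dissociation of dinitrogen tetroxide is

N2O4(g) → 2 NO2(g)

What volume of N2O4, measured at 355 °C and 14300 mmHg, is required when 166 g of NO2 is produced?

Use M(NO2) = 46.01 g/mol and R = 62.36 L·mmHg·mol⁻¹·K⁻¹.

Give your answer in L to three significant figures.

n(NO2) = 166.0 / 46.01 = 3.608 mol
n(N2O4) = (1/2) × 3.608 = 1.804 mol
V = nRT/P = 1.804 × 62.36 × 628.15 / 14300 = 4.942 L

4.94 L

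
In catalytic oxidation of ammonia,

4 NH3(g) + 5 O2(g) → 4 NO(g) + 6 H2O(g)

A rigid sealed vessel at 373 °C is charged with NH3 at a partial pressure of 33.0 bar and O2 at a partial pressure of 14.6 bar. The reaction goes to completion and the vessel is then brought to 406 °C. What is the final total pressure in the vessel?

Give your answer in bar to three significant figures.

53.1 bar

At constant V, partial pressures at 373 °C are proportional to moles, so apply stoichiometry directly to pressures.
P(O2) required for 33.0 bar of NH3 = (5/4) × 33.0 = 41.25 bar; available 14.6 bar, so O2 is limiting.
P(NH3) remaining = 33.0 − (4/5) × 14.6 = 21.32 bar
P(gaseous products) = (4+6)/5 × 14.6 = 29.20 bar
P_total at 373 °C = 21.32 + 29.20 = 50.52 bar
Scaling to 406 °C: P = 50.52 × 679.15/646.15 = 53.10 bar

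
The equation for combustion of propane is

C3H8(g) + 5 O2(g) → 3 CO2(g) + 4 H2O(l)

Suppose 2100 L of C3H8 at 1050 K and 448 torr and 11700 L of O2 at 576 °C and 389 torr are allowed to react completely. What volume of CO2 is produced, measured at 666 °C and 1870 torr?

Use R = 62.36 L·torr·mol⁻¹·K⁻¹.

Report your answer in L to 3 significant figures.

1350 L

n(C3H8) = PV/RT = (448 × 2100) / (62.36 × 1050) = 14.37 mol
n(O2) = PV/RT = (389 × 11700) / (62.36 × 849.15) = 85.95 mol
For 14.37 mol C3H8, stoichiometry requires (5/1) × 14.37 = 71.85 mol O2; 85.95 mol is available, so C3H8 is limiting.
n(CO2) = (3/1) × 14.37 = 43.11 mol
V(CO2) = nRT/P = 43.11 × 62.36 × 939.15 / 1870 = 1350 L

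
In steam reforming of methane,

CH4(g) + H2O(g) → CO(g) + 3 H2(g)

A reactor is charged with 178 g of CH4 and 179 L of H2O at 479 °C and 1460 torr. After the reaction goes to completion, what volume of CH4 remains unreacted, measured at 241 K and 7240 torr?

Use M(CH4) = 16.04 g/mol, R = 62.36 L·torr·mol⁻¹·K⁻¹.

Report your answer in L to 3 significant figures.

n(CH4) = 178 / 16.04 = 11.10 mol
n(H2O) = PV/RT = (1460 × 179) / (62.36 × 752.15) = 5.572 mol
For 11.10 mol CH4, stoichiometry requires (1/1) × 11.10 = 11.10 mol H2O; 5.572 mol is available, so H2O is limiting.
n(CH4) consumed = (1/1) × 5.572 = 5.572 mol; remaining = 11.10 − 5.572 = 5.528 mol
V(CH4) = nRT/P = 5.528 × 62.36 × 241 / 7240 = 11.47 L

11.5 L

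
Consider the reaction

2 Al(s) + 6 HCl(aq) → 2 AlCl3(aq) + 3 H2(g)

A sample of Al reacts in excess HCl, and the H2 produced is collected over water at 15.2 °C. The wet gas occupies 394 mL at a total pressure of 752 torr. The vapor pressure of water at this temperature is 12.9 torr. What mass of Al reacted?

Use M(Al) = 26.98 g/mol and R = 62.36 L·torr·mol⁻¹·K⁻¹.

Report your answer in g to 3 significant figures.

0.291 g

P(H2) = 752 − 12.9 = 739.1 torr
n(H2) = PV/RT = (739.1 × 0.3940) / (62.36 × 288.35) = 0.01619 mol
n(Al) = (2/3) × 0.01619 = 0.01079 mol
m(Al) = 0.01079 × 26.98 = 0.2911 g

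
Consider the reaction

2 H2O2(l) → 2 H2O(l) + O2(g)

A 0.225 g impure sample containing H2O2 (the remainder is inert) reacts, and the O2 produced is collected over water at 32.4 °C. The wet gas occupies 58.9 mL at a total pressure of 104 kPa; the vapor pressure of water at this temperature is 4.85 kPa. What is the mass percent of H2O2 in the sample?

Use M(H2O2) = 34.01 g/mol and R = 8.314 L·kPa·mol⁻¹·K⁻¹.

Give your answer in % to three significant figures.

69.5 %

P(O2) = 104 − 4.85 = 99.15 kPa
n(O2) = PV/RT = (99.15 × 0.05890) / (8.314 × 305.55) = 0.002299 mol
n(H2O2) = (2/1) × 0.002299 = 0.004598 mol
m(H2O2) = 0.004598 × 34.01 = 0.1564 g
%H2O2 = 0.1564 / 0.225 × 100 = 69.51%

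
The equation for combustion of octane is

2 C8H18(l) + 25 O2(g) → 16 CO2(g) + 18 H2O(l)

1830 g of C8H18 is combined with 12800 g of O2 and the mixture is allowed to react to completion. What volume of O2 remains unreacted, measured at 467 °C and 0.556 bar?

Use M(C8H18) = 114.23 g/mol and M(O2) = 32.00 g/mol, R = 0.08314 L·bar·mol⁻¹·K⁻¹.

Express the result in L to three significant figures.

n(C8H18) = 1830 / 114.23 = 16.02 mol
n(O2) = 12800 / 32.00 = 400.0 mol
For 16.02 mol C8H18, stoichiometry requires (25/2) × 16.02 = 200.2 mol O2; 400.0 mol is available, so C8H18 is limiting.
n(O2) consumed = (25/2) × 16.02 = 200.2 mol; remaining = 400.0 − 200.2 = 199.8 mol
V(O2) = nRT/P = 199.8 × 0.08314 × 740.15 / 0.556 = 22110 L

22100 L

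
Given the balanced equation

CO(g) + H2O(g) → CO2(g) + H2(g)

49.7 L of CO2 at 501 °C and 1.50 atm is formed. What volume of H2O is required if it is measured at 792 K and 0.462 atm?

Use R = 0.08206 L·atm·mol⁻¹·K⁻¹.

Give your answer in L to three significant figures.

n(CO2) = PV/RT = (1.50 × 49.7) / (0.08206 × 774.15) = 1.174 mol
n(H2O) = (1/1) × 1.174 = 1.174 mol
V = nRT/P = 1.174 × 0.08206 × 792 / 0.462 = 165.2 L

165 L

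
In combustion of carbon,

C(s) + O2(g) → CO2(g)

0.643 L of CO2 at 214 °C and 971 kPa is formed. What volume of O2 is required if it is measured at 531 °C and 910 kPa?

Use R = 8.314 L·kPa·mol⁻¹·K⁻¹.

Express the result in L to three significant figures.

n(CO2) = PV/RT = (971 × 0.643) / (8.314 × 487.15) = 0.1542 mol
n(O2) = (1/1) × 0.1542 = 0.1542 mol
V = nRT/P = 0.1542 × 8.314 × 804.15 / 910 = 1.133 L

1.13 L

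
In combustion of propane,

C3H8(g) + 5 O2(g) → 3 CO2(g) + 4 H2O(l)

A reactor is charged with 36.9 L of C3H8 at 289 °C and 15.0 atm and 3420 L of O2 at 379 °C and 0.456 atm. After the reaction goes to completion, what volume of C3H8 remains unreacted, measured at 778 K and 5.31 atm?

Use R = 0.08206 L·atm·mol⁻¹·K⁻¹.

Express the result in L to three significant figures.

74.2 L

n(C3H8) = PV/RT = (15.0 × 36.9) / (0.08206 × 562.15) = 12.00 mol
n(O2) = PV/RT = (0.456 × 3420) / (0.08206 × 652.15) = 29.14 mol
For 12.00 mol C3H8, stoichiometry requires (5/1) × 12.00 = 60.00 mol O2; 29.14 mol is available, so O2 is limiting.
n(C3H8) consumed = (1/5) × 29.14 = 5.828 mol; remaining = 12.00 − 5.828 = 6.172 mol
V(C3H8) = nRT/P = 6.172 × 0.08206 × 778 / 5.31 = 74.21 L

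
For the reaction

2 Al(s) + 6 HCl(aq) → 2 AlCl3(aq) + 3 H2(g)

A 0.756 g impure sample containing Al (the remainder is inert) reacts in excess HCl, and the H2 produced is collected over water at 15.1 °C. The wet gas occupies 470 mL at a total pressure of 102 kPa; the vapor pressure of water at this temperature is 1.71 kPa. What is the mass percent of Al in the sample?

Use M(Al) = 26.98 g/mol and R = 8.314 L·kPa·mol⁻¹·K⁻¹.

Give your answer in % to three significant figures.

46.8 %

P(H2) = 102 − 1.71 = 100.3 kPa
n(H2) = PV/RT = (100.3 × 0.4700) / (8.314 × 288.25) = 0.01967 mol
n(Al) = (2/3) × 0.01967 = 0.01311 mol
m(Al) = 0.01311 × 26.98 = 0.3537 g
%Al = 0.3537 / 0.756 × 100 = 46.79%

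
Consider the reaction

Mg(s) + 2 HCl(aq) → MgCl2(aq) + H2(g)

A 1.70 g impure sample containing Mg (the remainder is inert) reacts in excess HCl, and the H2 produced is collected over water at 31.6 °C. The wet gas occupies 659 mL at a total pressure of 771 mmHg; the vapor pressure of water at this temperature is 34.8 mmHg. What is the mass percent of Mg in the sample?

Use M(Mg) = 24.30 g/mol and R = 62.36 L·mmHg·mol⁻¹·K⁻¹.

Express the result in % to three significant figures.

36.5 %

P(H2) = 771 − 34.8 = 736.2 mmHg
n(H2) = PV/RT = (736.2 × 0.6590) / (62.36 × 304.75) = 0.02553 mol
n(Mg) = (1/1) × 0.02553 = 0.02553 mol
m(Mg) = 0.02553 × 24.30 = 0.6204 g
%Mg = 0.6204 / 1.70 × 100 = 36.49%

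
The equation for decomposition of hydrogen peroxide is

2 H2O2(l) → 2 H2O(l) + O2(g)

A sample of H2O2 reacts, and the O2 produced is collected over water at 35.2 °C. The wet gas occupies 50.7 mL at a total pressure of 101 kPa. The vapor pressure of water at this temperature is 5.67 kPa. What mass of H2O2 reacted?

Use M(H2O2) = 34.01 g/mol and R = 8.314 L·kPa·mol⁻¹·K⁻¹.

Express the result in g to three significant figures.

0.128 g

P(O2) = 101 − 5.67 = 95.33 kPa
n(O2) = PV/RT = (95.33 × 0.05070) / (8.314 × 308.35) = 0.001885 mol
n(H2O2) = (2/1) × 0.001885 = 0.003770 mol
m(H2O2) = 0.003770 × 34.01 = 0.1282 g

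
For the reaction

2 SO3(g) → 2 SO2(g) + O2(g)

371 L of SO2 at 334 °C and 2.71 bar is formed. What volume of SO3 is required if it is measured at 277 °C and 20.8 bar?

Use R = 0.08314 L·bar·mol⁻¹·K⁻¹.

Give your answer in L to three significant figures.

n(SO2) = PV/RT = (2.71 × 371) / (0.08314 × 607.15) = 19.92 mol
n(SO3) = (2/2) × 19.92 = 19.92 mol
V = nRT/P = 19.92 × 0.08314 × 550.15 / 20.8 = 43.80 L

43.8 L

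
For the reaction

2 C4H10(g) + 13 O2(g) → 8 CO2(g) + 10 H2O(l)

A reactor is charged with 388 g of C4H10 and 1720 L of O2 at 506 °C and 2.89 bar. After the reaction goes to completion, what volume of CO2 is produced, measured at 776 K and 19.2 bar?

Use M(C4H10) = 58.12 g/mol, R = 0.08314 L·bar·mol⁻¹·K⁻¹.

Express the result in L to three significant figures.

n(C4H10) = 388 / 58.12 = 6.676 mol
n(O2) = PV/RT = (2.89 × 1720) / (0.08314 × 779.15) = 76.74 mol
For 6.676 mol C4H10, stoichiometry requires (13/2) × 6.676 = 43.39 mol O2; 76.74 mol is available, so C4H10 is limiting.
n(CO2) = (8/2) × 6.676 = 26.70 mol
V(CO2) = nRT/P = 26.70 × 0.08314 × 776 / 19.2 = 89.72 L

89.7 L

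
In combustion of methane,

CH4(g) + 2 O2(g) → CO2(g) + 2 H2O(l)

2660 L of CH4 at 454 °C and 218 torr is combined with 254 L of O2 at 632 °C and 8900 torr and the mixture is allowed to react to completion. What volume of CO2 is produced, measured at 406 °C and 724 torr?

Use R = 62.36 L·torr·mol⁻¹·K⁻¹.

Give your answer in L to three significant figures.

n(CH4) = PV/RT = (218 × 2660) / (62.36 × 727.15) = 12.79 mol
n(O2) = PV/RT = (8900 × 254) / (62.36 × 905.15) = 40.05 mol
For 12.79 mol CH4, stoichiometry requires (2/1) × 12.79 = 25.58 mol O2; 40.05 mol is available, so CH4 is limiting.
n(CO2) = (1/1) × 12.79 = 12.79 mol
V(CO2) = nRT/P = 12.79 × 62.36 × 679.15 / 724 = 748.2 L

748 L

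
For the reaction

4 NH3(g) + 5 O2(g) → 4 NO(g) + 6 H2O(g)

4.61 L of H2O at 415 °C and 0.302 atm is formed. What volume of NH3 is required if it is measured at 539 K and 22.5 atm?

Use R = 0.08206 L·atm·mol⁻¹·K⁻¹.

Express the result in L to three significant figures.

n(H2O) = PV/RT = (0.302 × 4.61) / (0.08206 × 688.15) = 0.02465 mol
n(NH3) = (4/6) × 0.02465 = 0.01643 mol
V = nRT/P = 0.01643 × 0.08206 × 539 / 22.5 = 0.03230 L

0.0323 L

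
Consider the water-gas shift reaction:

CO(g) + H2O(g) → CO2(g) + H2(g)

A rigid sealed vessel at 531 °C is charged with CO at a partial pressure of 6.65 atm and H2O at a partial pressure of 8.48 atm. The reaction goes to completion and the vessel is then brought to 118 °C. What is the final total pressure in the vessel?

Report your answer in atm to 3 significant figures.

Because the vessel is rigid and T is held at 531 °C, work the stoichiometry in partial pressures (P_i = n_iRT/V).
P(H2O) required for 6.65 atm of CO = (1/1) × 6.65 = 6.650 atm; available 8.48 atm, so CO is limiting.
P(H2O) remaining = 8.48 − (1/1) × 6.65 = 1.830 atm
P(gaseous products) = (1+1)/1 × 6.65 = 13.30 atm
P_total at 531 °C = 1.830 + 13.30 = 15.13 atm
Scaling to 118 °C: P = 15.13 × 391.15/804.15 = 7.359 atm

7.36 atm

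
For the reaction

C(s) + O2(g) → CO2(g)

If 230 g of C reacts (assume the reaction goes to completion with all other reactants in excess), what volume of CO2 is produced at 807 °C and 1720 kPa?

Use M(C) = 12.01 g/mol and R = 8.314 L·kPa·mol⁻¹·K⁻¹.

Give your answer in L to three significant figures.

n(C) = 230.0 / 12.01 = 19.15 mol
n(CO2) = (1/1) × 19.15 = 19.15 mol
V = nRT/P = 19.15 × 8.314 × 1080.15 / 1720 = 99.98 L

100 L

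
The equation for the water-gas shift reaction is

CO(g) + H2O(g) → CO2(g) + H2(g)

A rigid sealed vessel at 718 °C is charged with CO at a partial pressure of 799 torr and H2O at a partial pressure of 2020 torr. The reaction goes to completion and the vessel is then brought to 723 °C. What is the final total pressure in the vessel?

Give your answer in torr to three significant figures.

At constant V, partial pressures at 718 °C are proportional to moles, so apply stoichiometry directly to pressures.
P(H2O) required for 799 torr of CO = (1/1) × 799 = 799.0 torr; available 2020 torr, so CO is limiting.
P(H2O) remaining = 2020 − (1/1) × 799 = 1221 torr
P(gaseous products) = (1+1)/1 × 799 = 1598 torr
P_total at 718 °C = 1221 + 1598 = 2819 torr
Scaling to 723 °C: P = 2819 × 996.15/991.15 = 2833 torr

2830 torr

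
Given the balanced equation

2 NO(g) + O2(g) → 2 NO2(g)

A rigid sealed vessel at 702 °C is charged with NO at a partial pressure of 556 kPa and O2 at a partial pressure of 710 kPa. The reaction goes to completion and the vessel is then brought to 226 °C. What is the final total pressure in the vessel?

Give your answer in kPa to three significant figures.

At constant V, partial pressures at 702 °C are proportional to moles, so apply stoichiometry directly to pressures.
P(O2) required for 556 kPa of NO = (1/2) × 556 = 278.0 kPa; available 710 kPa, so NO is limiting.
P(O2) remaining = 710 − (1/2) × 556 = 432.0 kPa
P(gaseous products) = (2)/2 × 556 = 556.0 kPa
P_total at 702 °C = 432.0 + 556.0 = 988.0 kPa
Scaling to 226 °C: P = 988.0 × 499.15/975.15 = 505.7 kPa

506 kPa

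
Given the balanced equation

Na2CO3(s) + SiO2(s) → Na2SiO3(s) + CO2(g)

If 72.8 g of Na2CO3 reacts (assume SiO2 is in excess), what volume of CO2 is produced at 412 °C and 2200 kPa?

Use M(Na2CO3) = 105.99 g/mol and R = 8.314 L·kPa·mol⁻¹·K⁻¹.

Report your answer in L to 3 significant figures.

1.78 L

n(Na2CO3) = 72.80 / 105.99 = 0.6869 mol
n(CO2) = (1/1) × 0.6869 = 0.6869 mol
V = nRT/P = 0.6869 × 8.314 × 685.15 / 2200 = 1.779 L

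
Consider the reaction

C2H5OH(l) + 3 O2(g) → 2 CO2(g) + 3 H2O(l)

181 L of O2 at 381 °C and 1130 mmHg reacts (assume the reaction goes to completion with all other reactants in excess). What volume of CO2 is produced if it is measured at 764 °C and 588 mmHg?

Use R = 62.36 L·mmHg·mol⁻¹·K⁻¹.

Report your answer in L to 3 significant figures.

368 L

n(O2) = PV/RT = (1130 × 181) / (62.36 × 654.15) = 5.014 mol
n(CO2) = (2/3) × 5.014 = 3.343 mol
V = nRT/P = 3.343 × 62.36 × 1037.15 / 588 = 367.7 L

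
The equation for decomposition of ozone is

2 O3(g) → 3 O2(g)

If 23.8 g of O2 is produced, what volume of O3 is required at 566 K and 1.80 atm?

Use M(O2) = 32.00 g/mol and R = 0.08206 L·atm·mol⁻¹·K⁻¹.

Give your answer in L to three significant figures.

12.8 L

n(O2) = 23.80 / 32.00 = 0.7438 mol
n(O3) = (2/3) × 0.7438 = 0.4959 mol
V = nRT/P = 0.4959 × 0.08206 × 566 / 1.80 = 12.80 L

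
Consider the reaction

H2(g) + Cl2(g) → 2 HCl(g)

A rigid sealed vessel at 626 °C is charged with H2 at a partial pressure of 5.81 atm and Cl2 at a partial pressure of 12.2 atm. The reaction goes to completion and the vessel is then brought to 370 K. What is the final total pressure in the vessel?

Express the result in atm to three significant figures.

Because the vessel is rigid and T is held at 626 °C, work the stoichiometry in partial pressures (P_i = n_iRT/V).
P(Cl2) required for 5.81 atm of H2 = (1/1) × 5.81 = 5.810 atm; available 12.2 atm, so H2 is limiting.
P(Cl2) remaining = 12.2 − (1/1) × 5.81 = 6.390 atm
P(gaseous products) = (2)/1 × 5.81 = 11.62 atm
P_total at 626 °C = 6.390 + 11.62 = 18.01 atm
Scaling to 370 K: P = 18.01 × 370/899.15 = 7.411 atm

7.41 atm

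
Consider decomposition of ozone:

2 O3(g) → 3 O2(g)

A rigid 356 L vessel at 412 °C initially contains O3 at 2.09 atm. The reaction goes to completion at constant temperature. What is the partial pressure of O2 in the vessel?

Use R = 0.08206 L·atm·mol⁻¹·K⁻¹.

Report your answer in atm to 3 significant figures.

3.13 atm

n(O3)₀ = PV/RT = (2.09 × 356) / (0.08206 × 685.15) = 13.23 mol
n(O2) = (3/2) × 13.23 = 19.84 mol
P(O2) = nRT/V = 19.84 × 0.08206 × 685.15 / 356 = 3.133 atm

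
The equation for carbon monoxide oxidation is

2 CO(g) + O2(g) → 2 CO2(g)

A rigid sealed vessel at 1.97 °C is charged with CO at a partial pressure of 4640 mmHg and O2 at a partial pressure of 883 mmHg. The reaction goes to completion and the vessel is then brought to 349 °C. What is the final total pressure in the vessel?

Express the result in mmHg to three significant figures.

With V and T fixed, P_i ∝ n_i, so the mole ratios apply directly to partial pressures at 1.97 °C.
P(O2) required for 4640 mmHg of CO = (1/2) × 4640 = 2320 mmHg; available 883 mmHg, so O2 is limiting.
P(CO) remaining = 4640 − (2/1) × 883 = 2874 mmHg
P(gaseous products) = (2)/1 × 883 = 1766 mmHg
P_total at 1.97 °C = 2874 + 1766 = 4640 mmHg
Scaling to 349 °C: P = 4640 × 622.15/275.12 = 10490 mmHg

10500 mmHg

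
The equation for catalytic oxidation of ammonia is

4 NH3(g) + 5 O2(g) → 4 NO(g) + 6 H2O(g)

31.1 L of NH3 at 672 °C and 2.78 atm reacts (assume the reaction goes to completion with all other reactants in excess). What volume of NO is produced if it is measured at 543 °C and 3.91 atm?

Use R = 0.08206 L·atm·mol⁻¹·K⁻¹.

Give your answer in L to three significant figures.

19.1 L

n(NH3) = PV/RT = (2.78 × 31.1) / (0.08206 × 945.15) = 1.115 mol
n(NO) = (4/4) × 1.115 = 1.115 mol
V = nRT/P = 1.115 × 0.08206 × 816.15 / 3.91 = 19.10 L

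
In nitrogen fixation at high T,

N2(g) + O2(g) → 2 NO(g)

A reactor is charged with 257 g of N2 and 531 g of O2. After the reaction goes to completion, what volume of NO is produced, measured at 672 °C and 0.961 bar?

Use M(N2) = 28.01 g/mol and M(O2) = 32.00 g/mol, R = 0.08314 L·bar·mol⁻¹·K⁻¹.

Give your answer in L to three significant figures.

n(N2) = 257 / 28.01 = 9.175 mol
n(O2) = 531 / 32.00 = 16.59 mol
For 9.175 mol N2, stoichiometry requires (1/1) × 9.175 = 9.175 mol O2; 16.59 mol is available, so N2 is limiting.
n(NO) = (2/1) × 9.175 = 18.35 mol
V(NO) = nRT/P = 18.35 × 0.08314 × 945.15 / 0.961 = 1500 L

1500 L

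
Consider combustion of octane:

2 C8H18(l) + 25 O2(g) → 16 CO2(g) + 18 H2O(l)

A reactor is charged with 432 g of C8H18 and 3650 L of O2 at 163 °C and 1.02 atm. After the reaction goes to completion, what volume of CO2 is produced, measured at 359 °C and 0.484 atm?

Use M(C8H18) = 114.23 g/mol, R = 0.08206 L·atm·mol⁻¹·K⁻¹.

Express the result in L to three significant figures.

n(C8H18) = 432 / 114.23 = 3.782 mol
n(O2) = PV/RT = (1.02 × 3650) / (0.08206 × 436.15) = 104.0 mol
For 3.782 mol C8H18, stoichiometry requires (25/2) × 3.782 = 47.27 mol O2; 104.0 mol is available, so C8H18 is limiting.
n(CO2) = (16/2) × 3.782 = 30.26 mol
V(CO2) = nRT/P = 30.26 × 0.08206 × 632.15 / 0.484 = 3243 L

3240 L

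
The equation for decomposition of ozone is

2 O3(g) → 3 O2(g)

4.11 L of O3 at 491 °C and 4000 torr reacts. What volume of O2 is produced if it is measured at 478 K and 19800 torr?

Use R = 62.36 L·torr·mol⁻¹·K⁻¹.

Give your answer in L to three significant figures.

n(O3) = PV/RT = (4000 × 4.11) / (62.36 × 764.15) = 0.3450 mol
n(O2) = (3/2) × 0.3450 = 0.5175 mol
V = nRT/P = 0.5175 × 62.36 × 478 / 19800 = 0.7791 L

0.779 L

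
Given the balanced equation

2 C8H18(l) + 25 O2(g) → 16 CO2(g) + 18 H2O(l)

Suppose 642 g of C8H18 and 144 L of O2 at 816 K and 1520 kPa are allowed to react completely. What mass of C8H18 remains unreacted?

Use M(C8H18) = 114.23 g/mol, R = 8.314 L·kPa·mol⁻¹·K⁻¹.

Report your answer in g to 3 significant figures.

347 g

n(C8H18) = 642 / 114.23 = 5.620 mol
n(O2) = PV/RT = (1520 × 144) / (8.314 × 816) = 32.26 mol
For 5.620 mol C8H18, stoichiometry requires (25/2) × 5.620 = 70.25 mol O2; 32.26 mol is available, so O2 is limiting.
n(C8H18) consumed = (2/25) × 32.26 = 2.581 mol; remaining = 5.620 − 2.581 = 3.039 mol
m(C8H18) = 3.039 × 114.23 = 347.1 g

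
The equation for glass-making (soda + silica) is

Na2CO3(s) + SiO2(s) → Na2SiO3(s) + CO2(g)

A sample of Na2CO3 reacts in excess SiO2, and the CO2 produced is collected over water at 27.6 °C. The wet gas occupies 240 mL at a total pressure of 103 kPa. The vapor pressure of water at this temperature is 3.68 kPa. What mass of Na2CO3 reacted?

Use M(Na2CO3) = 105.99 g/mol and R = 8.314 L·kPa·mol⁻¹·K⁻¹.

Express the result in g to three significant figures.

P(CO2) = 103 − 3.68 = 99.32 kPa
n(CO2) = PV/RT = (99.32 × 0.2400) / (8.314 × 300.75) = 0.009533 mol
n(Na2CO3) = (1/1) × 0.009533 = 0.009533 mol
m(Na2CO3) = 0.009533 × 105.99 = 1.010 g

1.01 g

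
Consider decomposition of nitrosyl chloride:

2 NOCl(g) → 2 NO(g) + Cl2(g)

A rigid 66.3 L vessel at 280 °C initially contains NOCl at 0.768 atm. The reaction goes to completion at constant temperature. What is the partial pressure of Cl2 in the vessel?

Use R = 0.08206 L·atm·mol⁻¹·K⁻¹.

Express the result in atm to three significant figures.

0.384 atm

n(NOCl)₀ = PV/RT = (0.768 × 66.3) / (0.08206 × 553.15) = 1.122 mol
n(Cl2) = (1/2) × 1.122 = 0.5610 mol
P(Cl2) = nRT/V = 0.5610 × 0.08206 × 553.15 / 66.3 = 0.3841 atm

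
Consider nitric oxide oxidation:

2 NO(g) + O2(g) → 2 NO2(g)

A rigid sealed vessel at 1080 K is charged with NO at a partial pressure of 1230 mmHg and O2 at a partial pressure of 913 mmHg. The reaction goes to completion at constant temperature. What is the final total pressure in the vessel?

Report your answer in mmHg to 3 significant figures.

Because the vessel is rigid and T is held at 1080 K, work the stoichiometry in partial pressures (P_i = n_iRT/V).
P(O2) required for 1230 mmHg of NO = (1/2) × 1230 = 615.0 mmHg; available 913 mmHg, so NO is limiting.
P(O2) remaining = 913 − (1/2) × 1230 = 298.0 mmHg
P(gaseous products) = (2)/2 × 1230 = 1230 mmHg
P_total at 1080 K = 298.0 + 1230 = 1528 mmHg

1530 mmHg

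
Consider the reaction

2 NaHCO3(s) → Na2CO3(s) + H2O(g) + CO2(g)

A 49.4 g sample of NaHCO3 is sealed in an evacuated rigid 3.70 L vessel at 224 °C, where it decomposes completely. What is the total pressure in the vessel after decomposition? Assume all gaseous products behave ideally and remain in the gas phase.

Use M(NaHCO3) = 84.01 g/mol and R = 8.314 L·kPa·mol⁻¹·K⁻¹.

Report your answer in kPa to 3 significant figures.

657 kPa

n(NaHCO3) = 49.4 / 84.01 = 0.5880 mol
n(gas produced) = (2/2) × 0.5880 = 0.5880 mol
P = nRT/V = 0.5880 × 8.314 × 497.15 / 3.70 = 656.9 kPa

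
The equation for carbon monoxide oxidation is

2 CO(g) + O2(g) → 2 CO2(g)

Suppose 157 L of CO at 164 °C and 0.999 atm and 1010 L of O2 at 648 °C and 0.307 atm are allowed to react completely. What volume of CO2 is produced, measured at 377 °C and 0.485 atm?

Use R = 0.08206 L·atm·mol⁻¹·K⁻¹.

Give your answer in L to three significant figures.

n(CO) = PV/RT = (0.999 × 157) / (0.08206 × 437.15) = 4.372 mol
n(O2) = PV/RT = (0.307 × 1010) / (0.08206 × 921.15) = 4.102 mol
For 4.372 mol CO, stoichiometry requires (1/2) × 4.372 = 2.186 mol O2; 4.102 mol is available, so CO is limiting.
n(CO2) = (2/2) × 4.372 = 4.372 mol
V(CO2) = nRT/P = 4.372 × 0.08206 × 650.15 / 0.485 = 480.9 L

481 L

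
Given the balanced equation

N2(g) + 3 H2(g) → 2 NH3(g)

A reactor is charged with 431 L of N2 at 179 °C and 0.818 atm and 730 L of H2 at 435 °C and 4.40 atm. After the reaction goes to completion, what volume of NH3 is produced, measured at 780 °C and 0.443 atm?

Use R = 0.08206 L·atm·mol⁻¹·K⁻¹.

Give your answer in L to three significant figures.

3710 L

n(N2) = PV/RT = (0.818 × 431) / (0.08206 × 452.15) = 9.502 mol
n(H2) = PV/RT = (4.40 × 730) / (0.08206 × 708.15) = 55.27 mol
For 9.502 mol N2, stoichiometry requires (3/1) × 9.502 = 28.51 mol H2; 55.27 mol is available, so N2 is limiting.
n(NH3) = (2/1) × 9.502 = 19.00 mol
V(NH3) = nRT/P = 19.00 × 0.08206 × 1053.15 / 0.443 = 3707 L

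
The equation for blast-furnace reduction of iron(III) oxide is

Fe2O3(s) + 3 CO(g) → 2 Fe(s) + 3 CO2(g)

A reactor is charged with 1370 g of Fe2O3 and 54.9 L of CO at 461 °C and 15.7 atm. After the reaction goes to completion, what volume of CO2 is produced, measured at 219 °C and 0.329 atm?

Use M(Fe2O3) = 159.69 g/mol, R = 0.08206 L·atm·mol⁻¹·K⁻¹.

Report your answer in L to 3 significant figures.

n(Fe2O3) = 1370 / 159.69 = 8.579 mol
n(CO) = PV/RT = (15.7 × 54.9) / (0.08206 × 734.15) = 14.31 mol
For 8.579 mol Fe2O3, stoichiometry requires (3/1) × 8.579 = 25.74 mol CO; 14.31 mol is available, so CO is limiting.
n(CO2) = (3/3) × 14.31 = 14.31 mol
V(CO2) = nRT/P = 14.31 × 0.08206 × 492.15 / 0.329 = 1757 L

1760 L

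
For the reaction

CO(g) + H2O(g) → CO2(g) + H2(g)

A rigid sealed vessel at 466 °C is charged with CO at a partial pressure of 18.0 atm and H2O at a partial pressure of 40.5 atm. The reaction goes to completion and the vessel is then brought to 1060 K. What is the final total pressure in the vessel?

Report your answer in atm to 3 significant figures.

83.9 atm

Because the vessel is rigid and T is held at 466 °C, work the stoichiometry in partial pressures (P_i = n_iRT/V).
P(H2O) required for 18.0 atm of CO = (1/1) × 18.0 = 18.00 atm; available 40.5 atm, so CO is limiting.
P(H2O) remaining = 40.5 − (1/1) × 18.0 = 22.50 atm
P(gaseous products) = (1+1)/1 × 18.0 = 36.00 atm
P_total at 466 °C = 22.50 + 36.00 = 58.50 atm
Scaling to 1060 K: P = 58.50 × 1060/739.15 = 83.89 atm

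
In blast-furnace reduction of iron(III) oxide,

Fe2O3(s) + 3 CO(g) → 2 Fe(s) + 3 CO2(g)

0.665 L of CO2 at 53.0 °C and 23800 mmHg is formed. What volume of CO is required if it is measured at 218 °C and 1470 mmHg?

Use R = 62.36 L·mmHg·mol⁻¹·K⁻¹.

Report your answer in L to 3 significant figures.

n(CO2) = PV/RT = (23800 × 0.665) / (62.36 × 326.15) = 0.7782 mol
n(CO) = (3/3) × 0.7782 = 0.7782 mol
V = nRT/P = 0.7782 × 62.36 × 491.15 / 1470 = 16.21 L

16.2 L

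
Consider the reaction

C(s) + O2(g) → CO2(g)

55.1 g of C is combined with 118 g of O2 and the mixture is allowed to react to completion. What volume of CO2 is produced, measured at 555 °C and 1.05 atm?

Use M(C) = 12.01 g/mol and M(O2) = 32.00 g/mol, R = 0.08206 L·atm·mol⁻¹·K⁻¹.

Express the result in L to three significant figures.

239 L

n(C) = 55.1 / 12.01 = 4.588 mol
n(O2) = 118 / 32.00 = 3.688 mol
For 4.588 mol C, stoichiometry requires (1/1) × 4.588 = 4.588 mol O2; 3.688 mol is available, so O2 is limiting.
n(CO2) = (1/1) × 3.688 = 3.688 mol
V(CO2) = nRT/P = 3.688 × 0.08206 × 828.15 / 1.05 = 238.7 L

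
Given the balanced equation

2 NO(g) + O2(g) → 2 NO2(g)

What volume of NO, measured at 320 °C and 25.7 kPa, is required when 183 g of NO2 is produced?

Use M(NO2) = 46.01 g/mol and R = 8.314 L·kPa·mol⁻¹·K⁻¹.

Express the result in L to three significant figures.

763 L

n(NO2) = 183.0 / 46.01 = 3.977 mol
n(NO) = (2/2) × 3.977 = 3.977 mol
V = nRT/P = 3.977 × 8.314 × 593.15 / 25.7 = 763.1 L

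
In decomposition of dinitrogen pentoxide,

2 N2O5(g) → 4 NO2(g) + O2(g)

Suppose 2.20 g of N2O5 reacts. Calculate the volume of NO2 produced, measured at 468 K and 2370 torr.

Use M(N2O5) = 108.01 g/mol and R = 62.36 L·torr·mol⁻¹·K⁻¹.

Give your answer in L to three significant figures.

0.502 L

n(N2O5) = 2.200 / 108.01 = 0.02037 mol
n(NO2) = (4/2) × 0.02037 = 0.04074 mol
V = nRT/P = 0.04074 × 62.36 × 468 / 2370 = 0.5017 L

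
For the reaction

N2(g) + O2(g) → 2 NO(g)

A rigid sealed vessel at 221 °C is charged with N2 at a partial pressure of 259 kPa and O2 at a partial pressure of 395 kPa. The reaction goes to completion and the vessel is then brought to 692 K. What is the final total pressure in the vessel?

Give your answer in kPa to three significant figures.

Because the vessel is rigid and T is held at 221 °C, work the stoichiometry in partial pressures (P_i = n_iRT/V).
P(O2) required for 259 kPa of N2 = (1/1) × 259 = 259.0 kPa; available 395 kPa, so N2 is limiting.
P(O2) remaining = 395 − (1/1) × 259 = 136.0 kPa
P(gaseous products) = (2)/1 × 259 = 518.0 kPa
P_total at 221 °C = 136.0 + 518.0 = 654.0 kPa
Scaling to 692 K: P = 654.0 × 692/494.15 = 915.9 kPa

916 kPa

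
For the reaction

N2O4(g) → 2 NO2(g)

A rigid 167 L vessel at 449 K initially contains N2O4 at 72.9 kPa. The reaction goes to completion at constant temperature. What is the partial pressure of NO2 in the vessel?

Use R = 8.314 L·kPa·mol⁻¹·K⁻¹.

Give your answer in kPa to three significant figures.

n(N2O4)₀ = PV/RT = (72.9 × 167) / (8.314 × 449) = 3.261 mol
n(NO2) = (2/1) × 3.261 = 6.522 mol
P(NO2) = nRT/V = 6.522 × 8.314 × 449 / 167 = 145.8 kPa

146 kPa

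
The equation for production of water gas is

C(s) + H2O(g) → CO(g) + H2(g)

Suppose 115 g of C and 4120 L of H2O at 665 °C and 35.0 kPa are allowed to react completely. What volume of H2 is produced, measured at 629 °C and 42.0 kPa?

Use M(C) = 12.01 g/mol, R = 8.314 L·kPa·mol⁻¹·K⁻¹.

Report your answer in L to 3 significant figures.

n(C) = 115 / 12.01 = 9.575 mol
n(H2O) = PV/RT = (35.0 × 4120) / (8.314 × 938.15) = 18.49 mol
For 9.575 mol C, stoichiometry requires (1/1) × 9.575 = 9.575 mol H2O; 18.49 mol is available, so C is limiting.
n(H2) = (1/1) × 9.575 = 9.575 mol
V(H2) = nRT/P = 9.575 × 8.314 × 902.15 / 42.0 = 1710 L

1710 L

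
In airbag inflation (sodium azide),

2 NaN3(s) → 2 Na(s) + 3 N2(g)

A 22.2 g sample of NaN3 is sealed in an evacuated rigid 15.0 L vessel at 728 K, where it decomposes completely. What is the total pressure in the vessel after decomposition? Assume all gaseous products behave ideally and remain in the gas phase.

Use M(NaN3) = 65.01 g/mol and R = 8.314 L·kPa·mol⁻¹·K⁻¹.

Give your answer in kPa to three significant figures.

n(NaN3) = 22.2 / 65.01 = 0.3415 mol
n(gas produced) = (3/2) × 0.3415 = 0.5123 mol
P = nRT/V = 0.5123 × 8.314 × 728 / 15.0 = 206.7 kPa

207 kPa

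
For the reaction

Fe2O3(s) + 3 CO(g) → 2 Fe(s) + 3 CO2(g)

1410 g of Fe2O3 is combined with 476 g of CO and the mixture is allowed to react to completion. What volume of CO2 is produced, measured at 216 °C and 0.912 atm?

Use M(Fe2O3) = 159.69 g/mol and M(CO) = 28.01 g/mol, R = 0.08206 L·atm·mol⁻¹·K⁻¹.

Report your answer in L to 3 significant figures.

n(Fe2O3) = 1410 / 159.69 = 8.830 mol
n(CO) = 476 / 28.01 = 16.99 mol
For 8.830 mol Fe2O3, stoichiometry requires (3/1) × 8.830 = 26.49 mol CO; 16.99 mol is available, so CO is limiting.
n(CO2) = (3/3) × 16.99 = 16.99 mol
V(CO2) = nRT/P = 16.99 × 0.08206 × 489.15 / 0.912 = 747.8 L

748 L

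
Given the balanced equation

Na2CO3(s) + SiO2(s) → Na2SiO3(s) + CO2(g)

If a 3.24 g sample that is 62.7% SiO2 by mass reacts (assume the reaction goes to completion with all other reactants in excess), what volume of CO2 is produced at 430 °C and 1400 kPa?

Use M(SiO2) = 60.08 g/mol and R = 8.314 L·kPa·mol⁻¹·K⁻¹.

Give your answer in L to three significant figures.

mass of SiO2 = 3.24 × 62.7/100 = 2.031 g
n(SiO2) = 2.031 / 60.08 = 0.03380 mol
n(CO2) = (1/1) × 0.03380 = 0.03380 mol
V = nRT/P = 0.03380 × 8.314 × 703.15 / 1400 = 0.1411 L

0.141 L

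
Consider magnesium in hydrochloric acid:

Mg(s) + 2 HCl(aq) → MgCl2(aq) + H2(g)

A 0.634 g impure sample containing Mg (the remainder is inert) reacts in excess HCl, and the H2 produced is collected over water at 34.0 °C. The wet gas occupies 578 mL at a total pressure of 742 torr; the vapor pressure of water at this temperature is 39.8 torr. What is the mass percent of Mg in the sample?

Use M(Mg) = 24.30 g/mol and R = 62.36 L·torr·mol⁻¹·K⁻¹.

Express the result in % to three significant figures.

81.2 %

P(H2) = 742 − 39.8 = 702.2 torr
n(H2) = PV/RT = (702.2 × 0.5780) / (62.36 × 307.15) = 0.02119 mol
n(Mg) = (1/1) × 0.02119 = 0.02119 mol
m(Mg) = 0.02119 × 24.30 = 0.5149 g
%Mg = 0.5149 / 0.634 × 100 = 81.21%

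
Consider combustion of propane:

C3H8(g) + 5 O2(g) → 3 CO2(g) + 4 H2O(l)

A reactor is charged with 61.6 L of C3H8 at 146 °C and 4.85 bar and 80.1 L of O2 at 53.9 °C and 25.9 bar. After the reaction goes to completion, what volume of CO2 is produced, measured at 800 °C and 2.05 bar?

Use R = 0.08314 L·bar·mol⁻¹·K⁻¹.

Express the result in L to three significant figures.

n(C3H8) = PV/RT = (4.85 × 61.6) / (0.08314 × 419.15) = 8.573 mol
n(O2) = PV/RT = (25.9 × 80.1) / (0.08314 × 327.05) = 76.30 mol
For 8.573 mol C3H8, stoichiometry requires (5/1) × 8.573 = 42.87 mol O2; 76.30 mol is available, so C3H8 is limiting.
n(CO2) = (3/1) × 8.573 = 25.72 mol
V(CO2) = nRT/P = 25.72 × 0.08314 × 1073.15 / 2.05 = 1119 L

1120 L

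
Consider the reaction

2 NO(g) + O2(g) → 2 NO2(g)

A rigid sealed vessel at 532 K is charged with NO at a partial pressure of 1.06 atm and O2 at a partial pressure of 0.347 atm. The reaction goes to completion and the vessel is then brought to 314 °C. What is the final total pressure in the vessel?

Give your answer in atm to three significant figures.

1.17 atm

With V and T fixed, P_i ∝ n_i, so the mole ratios apply directly to partial pressures at 532 K.
P(O2) required for 1.06 atm of NO = (1/2) × 1.06 = 0.5300 atm; available 0.347 atm, so O2 is limiting.
P(NO) remaining = 1.06 − (2/1) × 0.347 = 0.3660 atm
P(gaseous products) = (2)/1 × 0.347 = 0.6940 atm
P_total at 532 K = 0.3660 + 0.6940 = 1.060 atm
Scaling to 314 °C: P = 1.060 × 587.15/532 = 1.170 atm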